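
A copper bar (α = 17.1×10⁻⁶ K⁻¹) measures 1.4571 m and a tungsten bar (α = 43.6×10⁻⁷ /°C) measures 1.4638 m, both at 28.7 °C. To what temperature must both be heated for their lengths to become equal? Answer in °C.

T = 390.2 °C

Equal length when α₁L₁ΔT − α₂L₂ΔT = L₂ − L₁ = 6.70×10⁻³ m
α₁L₁ = 2.491641×10⁻⁵, α₂L₂ = 6.382168×10⁻⁶ → Δ(αL) = 1.8534242×10⁻⁵ m/K
ΔT = 6.70×10⁻³ / 1.8534242×10⁻⁵ = 361.493 K, so T = 28.7 + 361.493 = 390.193 °C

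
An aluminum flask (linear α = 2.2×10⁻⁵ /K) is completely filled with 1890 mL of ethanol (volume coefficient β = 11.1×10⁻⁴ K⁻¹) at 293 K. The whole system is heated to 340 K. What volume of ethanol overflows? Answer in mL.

92.7 mL

The flask also expands: β_container ≈ 3α = 6.6×10⁻⁵ /K
Net overflow = V₀(β_liq − 3α_cont)ΔT
β − 3α = 1.11×10⁻³ − 6.6×10⁻⁵ = 1.044×10⁻³ /K; ΔT = 47 K
ΔV = 1890 × 1.044×10⁻³ × 47 = 92.7 mL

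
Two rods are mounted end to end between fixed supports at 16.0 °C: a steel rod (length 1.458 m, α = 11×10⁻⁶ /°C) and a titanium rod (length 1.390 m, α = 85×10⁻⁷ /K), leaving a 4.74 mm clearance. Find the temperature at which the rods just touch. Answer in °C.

Gap closes when ΔL₁ + ΔL₂ = 4.74 mm = 4.74×10⁻³ m
(α₁L₁ + α₂L₂)ΔT = g
α₁L₁ + α₂L₂ = 11×10⁻⁶×1.458 + 85×10⁻⁷×1.390 = 2.7853×10⁻⁵ m/K
ΔT = 4.74×10⁻³ / 2.7853×10⁻⁵ = 170.18 K
T = 16.0 + 170.18 = 186.18 °C

T = 186 °C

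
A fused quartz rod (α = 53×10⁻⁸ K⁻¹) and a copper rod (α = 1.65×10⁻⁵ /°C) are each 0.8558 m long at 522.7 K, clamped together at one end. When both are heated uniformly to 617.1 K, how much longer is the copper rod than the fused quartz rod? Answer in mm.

ΔT = 94.4 K
fused quartz: ΔL = 53×10⁻⁸ × 0.8558 m × 94.4 = 4.2817×10⁻⁵ m = 0.042817 mm
copper: ΔL = 1.65×10⁻⁵ × 0.8558 m × 94.4 = 1.3330×10⁻³ m = 1.3330 mm
difference = 1.3330 − 0.042817 = 1.290183 mm

1.29 mm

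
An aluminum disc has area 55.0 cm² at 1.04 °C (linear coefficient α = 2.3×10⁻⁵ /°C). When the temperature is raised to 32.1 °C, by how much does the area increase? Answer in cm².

Area coefficient ≈ 2α; |ΔT| = 31.06 K
ΔA = 2αA₀ΔT = 2(2.3×10⁻⁵)(55.0)(31.06) = 0.0786 cm²

ΔA = 0.0786 cm²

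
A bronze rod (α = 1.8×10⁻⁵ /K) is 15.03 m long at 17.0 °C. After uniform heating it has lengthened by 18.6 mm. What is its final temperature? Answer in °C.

T = 85.8 °C

ΔL = αL₀ΔT ⇒ ΔT = ΔL / (αL₀)
ΔT = 18.6×10⁻³ m / (1.8×10⁻⁵ × 15.03 m) = 68.751 K
T = 17.0 + 68.751 = 85.751 °C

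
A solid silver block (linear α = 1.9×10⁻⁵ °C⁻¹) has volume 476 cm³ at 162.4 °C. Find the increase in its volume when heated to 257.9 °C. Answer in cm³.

ΔV = 2.59 cm³

Isotropic solid: β ≈ 3α = 5.7×10⁻⁵ /K; ΔT = 95.5 K
ΔV = 3αV₀ΔT = 3(1.9×10⁻⁵)(476)(95.5) = 2.59 cm³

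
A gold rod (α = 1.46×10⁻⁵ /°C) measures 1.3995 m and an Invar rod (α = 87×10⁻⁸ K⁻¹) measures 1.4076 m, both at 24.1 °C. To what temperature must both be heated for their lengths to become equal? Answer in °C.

T = 445.8 °C

Equal length when α₁L₁ΔT − α₂L₂ΔT = L₂ − L₁ = 8.10×10⁻³ m
α₁L₁ = 2.04327×10⁻⁵, α₂L₂ = 1.224612×10⁻⁶ → Δ(αL) = 1.9208088×10⁻⁵ m/K
ΔT = 8.10×10⁻³ / 1.9208088×10⁻⁵ = 421.697 K, so T = 24.1 + 421.697 = 445.797 °C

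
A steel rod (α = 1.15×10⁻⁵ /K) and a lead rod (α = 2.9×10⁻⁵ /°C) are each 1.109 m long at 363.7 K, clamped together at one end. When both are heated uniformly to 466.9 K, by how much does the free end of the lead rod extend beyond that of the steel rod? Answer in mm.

ΔT = 103.2 K
steel: ΔL = 1.15×10⁻⁵ × 1.109 m × 103.2 = 1.3162×10⁻³ m = 1.3162 mm
lead: ΔL = 2.9×10⁻⁵ × 1.109 m × 103.2 = 3.3190×10⁻³ m = 3.3190 mm
difference = 3.3190 − 1.3162 = 2.0028 mm

2.00 mm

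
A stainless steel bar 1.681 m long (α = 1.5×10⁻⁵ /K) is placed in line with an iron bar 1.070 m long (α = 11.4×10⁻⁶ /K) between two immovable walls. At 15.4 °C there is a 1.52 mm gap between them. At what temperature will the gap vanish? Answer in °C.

T = 56.0 °C

α₁L₁ = 2.5215×10⁻⁵ m/K, α₂L₂ = 1.2198×10⁻⁵ m/K → total 3.7413×10⁻⁵ m/K
ΔT = g/(α₁L₁+α₂L₂) = 1.52×10⁻³ / 3.7413×10⁻⁵ = 40.628 K
T = 15.4 + 40.628 = 56.028 °C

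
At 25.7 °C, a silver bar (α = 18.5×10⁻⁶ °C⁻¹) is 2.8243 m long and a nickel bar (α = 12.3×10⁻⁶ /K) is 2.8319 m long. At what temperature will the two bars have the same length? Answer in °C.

Equal length when α₁L₁ΔT − α₂L₂ΔT = L₂ − L₁ = 7.60×10⁻³ m
α₁L₁ = 5.224955×10⁻⁵, α₂L₂ = 3.483237×10⁻⁵ → Δ(αL) = 1.741718×10⁻⁵ m/K
ΔT = 7.60×10⁻³ / 1.741718×10⁻⁵ = 436.351 K, so T = 25.7 + 436.351 = 462.051 °C

T = 462.1 °C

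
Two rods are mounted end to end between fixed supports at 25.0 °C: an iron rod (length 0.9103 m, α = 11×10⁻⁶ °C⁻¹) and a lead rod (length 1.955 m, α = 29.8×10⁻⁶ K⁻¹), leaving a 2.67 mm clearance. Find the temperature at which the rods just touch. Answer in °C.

T = 64.1 °C

α₁L₁ = 1.00133×10⁻⁵ m/K, α₂L₂ = 5.8259×10⁻⁵ m/K → total 6.82723×10⁻⁵ m/K
ΔT = g/(α₁L₁+α₂L₂) = 2.67×10⁻³ / 6.82723×10⁻⁵ = 39.108 K
T = 25.0 + 39.108 = 64.108 °C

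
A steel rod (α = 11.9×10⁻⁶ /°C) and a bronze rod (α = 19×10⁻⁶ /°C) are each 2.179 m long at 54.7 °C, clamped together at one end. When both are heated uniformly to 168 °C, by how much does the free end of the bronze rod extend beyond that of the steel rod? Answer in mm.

ΔT = 113.3 K
steel: ΔL = 11.9×10⁻⁶ × 2.179 m × 113.3 = 2.9379×10⁻³ m = 2.9379 mm
bronze: ΔL = 19×10⁻⁶ × 2.179 m × 113.3 = 4.6907×10⁻³ m = 4.6907 mm
difference = 4.6907 − 2.9379 = 1.7528 mm

1.75 mm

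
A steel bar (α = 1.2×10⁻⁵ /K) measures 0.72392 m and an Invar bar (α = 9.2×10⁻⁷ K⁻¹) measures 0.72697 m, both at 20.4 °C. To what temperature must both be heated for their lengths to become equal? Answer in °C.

Equal length when α₁L₁ΔT − α₂L₂ΔT = L₂ − L₁ = 3.05×10⁻³ m
α₁L₁ = 8.68704×10⁻⁶, α₂L₂ = 6.688124×10⁻⁷ → Δ(αL) = 8.0182276×10⁻⁶ m/K
ΔT = 3.05×10⁻³ / 8.0182276×10⁻⁶ = 380.383 K, so T = 20.4 + 380.383 = 400.783 °C

T = 400.8 °C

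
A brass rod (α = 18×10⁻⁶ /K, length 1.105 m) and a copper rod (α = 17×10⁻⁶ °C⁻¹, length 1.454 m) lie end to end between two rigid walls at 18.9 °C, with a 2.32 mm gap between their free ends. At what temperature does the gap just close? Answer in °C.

Gap closes when ΔL₁ + ΔL₂ = 2.32 mm = 2.32×10⁻³ m
(α₁L₁ + α₂L₂)ΔT = g
α₁L₁ + α₂L₂ = 18×10⁻⁶×1.105 + 17×10⁻⁶×1.454 = 4.4608×10⁻⁵ m/K
ΔT = 2.32×10⁻³ / 4.4608×10⁻⁵ = 52.009 K
T = 18.9 + 52.009 = 70.909 °C

T = 70.9 °C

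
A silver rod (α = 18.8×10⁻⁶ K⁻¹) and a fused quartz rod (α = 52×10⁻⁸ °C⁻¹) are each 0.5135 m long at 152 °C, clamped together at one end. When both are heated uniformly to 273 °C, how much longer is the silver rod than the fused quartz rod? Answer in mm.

1.14 mm

ΔT = 121 K
silver: ΔL = 18.8×10⁻⁶ × 0.5135 m × 121 = 1.1681×10⁻³ m = 1.1681 mm
fused quartz: ΔL = 52×10⁻⁸ × 0.5135 m × 121 = 3.2309×10⁻⁵ m = 0.032309 mm
difference = 1.1681 − 0.032309 = 1.135791 mm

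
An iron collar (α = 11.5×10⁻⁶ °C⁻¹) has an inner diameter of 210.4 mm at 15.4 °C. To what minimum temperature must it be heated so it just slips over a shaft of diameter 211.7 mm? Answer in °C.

T = 553 °C

Required Δd = 211.7 − 210.4 = 1.3 mm
Δd = αd₀ΔT ⇒ ΔT = Δd/(αd₀) = 1.3 / (11.5×10⁻⁶ × 210.4) = 537.28 K
T_min = 15.4 + 537.28 = 552.68 °C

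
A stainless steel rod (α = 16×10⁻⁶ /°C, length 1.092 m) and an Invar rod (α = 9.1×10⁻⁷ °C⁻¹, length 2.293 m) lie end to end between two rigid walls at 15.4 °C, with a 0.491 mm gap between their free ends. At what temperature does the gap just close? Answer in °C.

α₁L₁ = 1.7472×10⁻⁵ m/K, α₂L₂ = 2.08663×10⁻⁶ m/K → total 1.955863×10⁻⁵ m/K
ΔT = g/(α₁L₁+α₂L₂) = 4.91×10⁻⁴ / 1.955863×10⁻⁵ = 25.104 K
T = 15.4 + 25.104 = 40.504 °C

T = 40.5 °C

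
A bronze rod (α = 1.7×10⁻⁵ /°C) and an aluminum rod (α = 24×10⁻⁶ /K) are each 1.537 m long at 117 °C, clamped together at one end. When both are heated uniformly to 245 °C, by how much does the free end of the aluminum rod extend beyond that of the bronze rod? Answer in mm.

1.38 mm

ΔT = 128 K
bronze: ΔL = 1.7×10⁻⁵ × 1.537 m × 128 = 3.3445×10⁻³ m = 3.3445 mm
aluminum: ΔL = 24×10⁻⁶ × 1.537 m × 128 = 4.7217×10⁻³ m = 4.7217 mm
difference = 4.7217 − 3.3445 = 1.3772 mm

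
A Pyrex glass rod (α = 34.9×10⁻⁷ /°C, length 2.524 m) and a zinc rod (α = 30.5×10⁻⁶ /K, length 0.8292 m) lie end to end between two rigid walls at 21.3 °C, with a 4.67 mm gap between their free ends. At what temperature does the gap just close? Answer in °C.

T = 158 °C

Gap closes when ΔL₁ + ΔL₂ = 4.67 mm = 4.67×10⁻³ m
(α₁L₁ + α₂L₂)ΔT = g
α₁L₁ + α₂L₂ = 34.9×10⁻⁷×2.524 + 30.5×10⁻⁶×0.8292 = 3.409936×10⁻⁵ m/K
ΔT = 4.67×10⁻³ / 3.409936×10⁻⁵ = 136.95 K
T = 21.3 + 136.95 = 158.25 °C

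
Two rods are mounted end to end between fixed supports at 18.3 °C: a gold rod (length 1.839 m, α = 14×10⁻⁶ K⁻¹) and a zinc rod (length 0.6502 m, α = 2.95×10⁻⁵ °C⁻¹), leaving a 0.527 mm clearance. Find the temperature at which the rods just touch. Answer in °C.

α₁L₁ = 2.5746×10⁻⁵ m/K, α₂L₂ = 1.91809×10⁻⁵ m/K → total 4.49269×10⁻⁵ m/K
ΔT = g/(α₁L₁+α₂L₂) = 5.27×10⁻⁴ / 4.49269×10⁻⁵ = 11.730 K
T = 18.3 + 11.730 = 30.030 °C

T = 30.0 °C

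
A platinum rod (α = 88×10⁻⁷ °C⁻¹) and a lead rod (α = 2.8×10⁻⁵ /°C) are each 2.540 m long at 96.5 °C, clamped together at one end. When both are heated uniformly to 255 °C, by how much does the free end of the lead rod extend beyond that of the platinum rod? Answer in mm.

7.73 mm

ΔT = 158.5 K
platinum: ΔL = 88×10⁻⁷ × 2.540 m × 158.5 = 3.5428×10⁻³ m = 3.5428 mm
lead: ΔL = 2.8×10⁻⁵ × 2.540 m × 158.5 = 1.1273×10⁻² m = 11.273 mm
difference = 11.273 − 3.5428 = 7.7302 mm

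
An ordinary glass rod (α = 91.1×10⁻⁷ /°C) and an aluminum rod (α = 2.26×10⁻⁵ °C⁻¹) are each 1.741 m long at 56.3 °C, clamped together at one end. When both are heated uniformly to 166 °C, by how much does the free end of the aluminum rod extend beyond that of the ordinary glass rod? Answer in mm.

ΔT = 109.7 K
ordinary glass: ΔL = 91.1×10⁻⁷ × 1.741 m × 109.7 = 1.7399×10⁻³ m = 1.7399 mm
aluminum: ΔL = 2.26×10⁻⁵ × 1.741 m × 109.7 = 4.3163×10⁻³ m = 4.3163 mm
difference = 4.3163 − 1.7399 = 2.5764 mm

2.58 mm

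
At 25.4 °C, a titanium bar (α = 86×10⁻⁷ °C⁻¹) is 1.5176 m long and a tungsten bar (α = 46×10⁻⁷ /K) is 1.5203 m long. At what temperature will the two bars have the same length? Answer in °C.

Equal length when α₁L₁ΔT − α₂L₂ΔT = L₂ − L₁ = 2.70×10⁻³ m
α₁L₁ = 1.305136×10⁻⁵, α₂L₂ = 6.99338×10⁻⁶ → Δ(αL) = 6.05798×10⁻⁶ m/K
ΔT = 2.70×10⁻³ / 6.05798×10⁻⁶ = 445.693 K, so T = 25.4 + 445.693 = 471.093 °C

T = 471.1 °C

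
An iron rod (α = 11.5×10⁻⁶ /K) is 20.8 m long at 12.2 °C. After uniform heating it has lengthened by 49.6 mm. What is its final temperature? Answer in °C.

T = 220 °C

ΔL = αL₀ΔT ⇒ ΔT = ΔL / (αL₀)
ΔT = 49.6×10⁻³ m / (11.5×10⁻⁶ × 20.8 m) = 207.36 K
T = 12.2 + 207.36 = 219.56 °C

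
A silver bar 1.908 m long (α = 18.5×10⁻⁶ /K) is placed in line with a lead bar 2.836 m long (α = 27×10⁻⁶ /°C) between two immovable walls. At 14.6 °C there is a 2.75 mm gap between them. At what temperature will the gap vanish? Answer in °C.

T = 39.2 °C

Gap closes when ΔL₁ + ΔL₂ = 2.75 mm = 2.75×10⁻³ m
(α₁L₁ + α₂L₂)ΔT = g
α₁L₁ + α₂L₂ = 18.5×10⁻⁶×1.908 + 27×10⁻⁶×2.836 = 1.1187×10⁻⁴ m/K
ΔT = 2.75×10⁻³ / 1.1187×10⁻⁴ = 24.582 K
T = 14.6 + 24.582 = 39.182 °C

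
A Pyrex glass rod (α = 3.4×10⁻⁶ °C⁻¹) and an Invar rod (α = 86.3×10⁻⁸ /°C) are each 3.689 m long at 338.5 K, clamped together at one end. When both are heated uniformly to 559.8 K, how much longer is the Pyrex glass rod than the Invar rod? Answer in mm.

2.07 mm

ΔT = 221.3 K
Pyrex glass: ΔL = 3.4×10⁻⁶ × 3.689 m × 221.3 = 2.7757×10⁻³ m = 2.7757 mm
Invar: ΔL = 86.3×10⁻⁸ × 3.689 m × 221.3 = 7.0453×10⁻⁴ m = 0.70453 mm
difference = 2.7757 − 0.70453 = 2.07117 mm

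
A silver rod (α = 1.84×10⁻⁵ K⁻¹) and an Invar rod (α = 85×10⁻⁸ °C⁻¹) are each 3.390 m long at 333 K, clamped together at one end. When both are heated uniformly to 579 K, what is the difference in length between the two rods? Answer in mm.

14.6 mm

ΔT = 246 K
silver: ΔL = 1.84×10⁻⁵ × 3.390 m × 246 = 1.5344×10⁻² m = 15.344 mm
Invar: ΔL = 85×10⁻⁸ × 3.390 m × 246 = 7.0885×10⁻⁴ m = 0.70885 mm
difference = 15.344 − 0.70885 = 14.63515 mm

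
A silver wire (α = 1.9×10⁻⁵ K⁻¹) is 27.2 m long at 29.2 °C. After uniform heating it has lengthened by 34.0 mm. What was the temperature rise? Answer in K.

ΔL = αL₀ΔT ⇒ ΔT = ΔL / (αL₀)
ΔT = 34.0×10⁻³ m / (1.9×10⁻⁵ × 27.2 m) = 65.789 K

ΔT = 65.8 K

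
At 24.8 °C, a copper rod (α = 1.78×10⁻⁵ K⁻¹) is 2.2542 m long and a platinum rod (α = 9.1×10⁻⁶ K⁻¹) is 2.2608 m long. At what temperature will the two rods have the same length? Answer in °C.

T = 362.4 °C

Equal length when α₁L₁ΔT − α₂L₂ΔT = L₂ − L₁ = 6.60×10⁻³ m
α₁L₁ = 4.012476×10⁻⁵, α₂L₂ = 2.057328×10⁻⁵ → Δ(αL) = 1.955148×10⁻⁵ m/K
ΔT = 6.60×10⁻³ / 1.955148×10⁻⁵ = 337.570 K, so T = 24.8 + 337.570 = 362.370 °C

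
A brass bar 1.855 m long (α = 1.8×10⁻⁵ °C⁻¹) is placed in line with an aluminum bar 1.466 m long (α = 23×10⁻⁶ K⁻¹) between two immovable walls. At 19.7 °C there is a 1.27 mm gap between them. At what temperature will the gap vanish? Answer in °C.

T = 38.6 °C

Gap closes when ΔL₁ + ΔL₂ = 1.27 mm = 1.27×10⁻³ m
(α₁L₁ + α₂L₂)ΔT = g
α₁L₁ + α₂L₂ = 1.8×10⁻⁵×1.855 + 23×10⁻⁶×1.466 = 6.7108×10⁻⁵ m/K
ΔT = 1.27×10⁻³ / 6.7108×10⁻⁵ = 18.925 K
T = 19.7 + 18.925 = 38.625 °C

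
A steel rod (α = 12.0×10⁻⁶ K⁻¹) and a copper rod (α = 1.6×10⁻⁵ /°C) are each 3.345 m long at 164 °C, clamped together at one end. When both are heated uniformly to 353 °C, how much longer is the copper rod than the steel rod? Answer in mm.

2.53 mm

ΔT = 189 K
steel: ΔL = 12.0×10⁻⁶ × 3.345 m × 189 = 7.5865×10⁻³ m = 7.5865 mm
copper: ΔL = 1.6×10⁻⁵ × 3.345 m × 189 = 1.0115×10⁻² m = 10.115 mm
difference = 10.115 − 7.5865 = 2.5285 mm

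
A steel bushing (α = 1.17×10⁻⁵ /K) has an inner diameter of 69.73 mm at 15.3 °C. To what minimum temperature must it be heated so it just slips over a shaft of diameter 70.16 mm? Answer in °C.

T = 542 °C

Required Δd = 70.16 − 69.73 = 0.43 mm
Δd = αd₀ΔT ⇒ ΔT = Δd/(αd₀) = 0.43 / (1.17×10⁻⁵ × 69.73) = 527.06 K
T_min = 15.3 + 527.06 = 542.36 °C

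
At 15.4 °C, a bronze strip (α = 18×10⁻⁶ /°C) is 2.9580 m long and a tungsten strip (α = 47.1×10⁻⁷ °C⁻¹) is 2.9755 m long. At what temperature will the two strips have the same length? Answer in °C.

T = 461.5 °C

Equal length when α₁L₁ΔT − α₂L₂ΔT = L₂ − L₁ = 1.75×10⁻² m
α₁L₁ = 5.3244×10⁻⁵, α₂L₂ = 1.4014605×10⁻⁵ → Δ(αL) = 3.9229395×10⁻⁵ m/K
ΔT = 1.75×10⁻² / 3.9229395×10⁻⁵ = 446.094 K, so T = 15.4 + 446.094 = 461.494 °C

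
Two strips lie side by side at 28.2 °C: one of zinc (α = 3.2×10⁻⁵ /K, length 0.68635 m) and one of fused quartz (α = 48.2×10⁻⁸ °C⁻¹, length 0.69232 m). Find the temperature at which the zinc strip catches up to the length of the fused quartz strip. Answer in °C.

Equal length when α₁L₁ΔT − α₂L₂ΔT = L₂ − L₁ = 5.97×10⁻³ m
α₁L₁ = 2.19632×10⁻⁵, α₂L₂ = 3.3369824×10⁻⁷ → Δ(αL) = 2.162950176×10⁻⁵ m/K
ΔT = 5.97×10⁻³ / 2.162950176×10⁻⁵ = 276.012 K, so T = 28.2 + 276.012 = 304.212 °C

T = 304.2 °C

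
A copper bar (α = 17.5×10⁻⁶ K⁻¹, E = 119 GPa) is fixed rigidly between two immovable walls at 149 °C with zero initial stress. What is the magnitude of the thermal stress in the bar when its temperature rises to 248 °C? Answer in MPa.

σ = 206 MPa

Fully constrained: the free strain ε = αΔT is blocked, so σ = Eε = EαΔT.
|ΔT| = 99 K
σ = 119×10⁹ × 17.5×10⁻⁶ × 99 = 2.06×10⁸ Pa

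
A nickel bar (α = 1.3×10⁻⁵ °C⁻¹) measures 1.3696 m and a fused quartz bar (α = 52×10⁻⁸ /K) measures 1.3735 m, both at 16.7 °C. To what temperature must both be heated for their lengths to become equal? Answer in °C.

T = 244.9 °C

Equal length when α₁L₁ΔT − α₂L₂ΔT = L₂ − L₁ = 3.90×10⁻³ m
α₁L₁ = 1.78048×10⁻⁵, α₂L₂ = 7.1422×10⁻⁷ → Δ(αL) = 1.709058×10⁻⁵ m/K
ΔT = 3.90×10⁻³ / 1.709058×10⁻⁵ = 228.196 K, so T = 16.7 + 228.196 = 244.896 °C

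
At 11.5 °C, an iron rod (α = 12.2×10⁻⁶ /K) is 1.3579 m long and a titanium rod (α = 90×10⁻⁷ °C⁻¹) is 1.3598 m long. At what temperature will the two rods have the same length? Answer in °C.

L₁(1 + α₁ΔT) = L₂(1 + α₂ΔT) ⇒ ΔT = (L₂ − L₁)/(α₁L₁ − α₂L₂)
L₂ − L₁ = 1.3598 − 1.3579 = 1.90×10⁻³ m
α₁L₁ − α₂L₂ = 12.2×10⁻⁶×1.3579 − 90×10⁻⁷×1.3598 = 4.32818×10⁻⁶ m/K
ΔT = 1.90×10⁻³ / 4.32818×10⁻⁶ = 438.984 K
T = 11.5 + 438.984 = 450.484 °C

T = 450.5 °C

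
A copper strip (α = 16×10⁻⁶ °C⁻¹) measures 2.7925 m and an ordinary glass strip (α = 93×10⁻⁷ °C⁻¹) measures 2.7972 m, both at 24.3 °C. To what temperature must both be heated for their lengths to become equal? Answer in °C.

T = 276.1 °C

Equal length when α₁L₁ΔT − α₂L₂ΔT = L₂ − L₁ = 4.70×10⁻³ m
α₁L₁ = 4.468×10⁻⁵, α₂L₂ = 2.601396×10⁻⁵ → Δ(αL) = 1.866604×10⁻⁵ m/K
ΔT = 4.70×10⁻³ / 1.866604×10⁻⁵ = 251.794 K, so T = 24.3 + 251.794 = 276.094 °C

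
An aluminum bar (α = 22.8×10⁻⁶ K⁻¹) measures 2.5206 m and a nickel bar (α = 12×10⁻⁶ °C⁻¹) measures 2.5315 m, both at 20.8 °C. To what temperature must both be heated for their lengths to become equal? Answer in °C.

T = 423.1 °C

L₁(1 + α₁ΔT) = L₂(1 + α₂ΔT) ⇒ ΔT = (L₂ − L₁)/(α₁L₁ − α₂L₂)
L₂ − L₁ = 2.5315 − 2.5206 = 1.09×10⁻² m
α₁L₁ − α₂L₂ = 22.8×10⁻⁶×2.5206 − 12×10⁻⁶×2.5315 = 2.709168×10⁻⁵ m/K
ΔT = 1.09×10⁻² / 2.709168×10⁻⁵ = 402.338 K
T = 20.8 + 402.338 = 423.138 °C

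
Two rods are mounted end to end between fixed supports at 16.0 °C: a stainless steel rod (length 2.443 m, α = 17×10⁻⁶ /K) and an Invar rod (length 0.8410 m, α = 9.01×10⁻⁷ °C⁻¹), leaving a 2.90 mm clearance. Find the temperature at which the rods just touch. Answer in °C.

Gap closes when ΔL₁ + ΔL₂ = 2.90 mm = 2.90×10⁻³ m
(α₁L₁ + α₂L₂)ΔT = g
α₁L₁ + α₂L₂ = 17×10⁻⁶×2.443 + 9.01×10⁻⁷×0.8410 = 4.2288741×10⁻⁵ m/K
ΔT = 2.90×10⁻³ / 4.2288741×10⁻⁵ = 68.576 K
T = 16.0 + 68.576 = 84.576 °C

T = 84.6 °C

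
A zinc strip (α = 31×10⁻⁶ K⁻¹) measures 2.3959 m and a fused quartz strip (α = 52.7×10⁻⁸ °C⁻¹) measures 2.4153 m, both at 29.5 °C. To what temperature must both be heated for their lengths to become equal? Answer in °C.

T = 295.3 °C

L₁(1 + α₁ΔT) = L₂(1 + α₂ΔT) ⇒ ΔT = (L₂ − L₁)/(α₁L₁ − α₂L₂)
L₂ − L₁ = 2.4153 − 2.3959 = 1.94×10⁻² m
α₁L₁ − α₂L₂ = 31×10⁻⁶×2.3959 − 52.7×10⁻⁸×2.4153 = 7.30000369×10⁻⁵ m/K
ΔT = 1.94×10⁻² / 7.30000369×10⁻⁵ = 265.753 K
T = 29.5 + 265.753 = 295.253 °C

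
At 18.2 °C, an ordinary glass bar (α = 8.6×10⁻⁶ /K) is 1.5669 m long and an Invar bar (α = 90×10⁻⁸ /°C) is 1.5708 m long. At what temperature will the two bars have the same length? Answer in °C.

L₁(1 + α₁ΔT) = L₂(1 + α₂ΔT) ⇒ ΔT = (L₂ − L₁)/(α₁L₁ − α₂L₂)
L₂ − L₁ = 1.5708 − 1.5669 = 3.90×10⁻³ m
α₁L₁ − α₂L₂ = 8.6×10⁻⁶×1.5669 − 90×10⁻⁸×1.5708 = 1.206162×10⁻⁵ m/K
ΔT = 3.90×10⁻³ / 1.206162×10⁻⁵ = 323.340 K
T = 18.2 + 323.340 = 341.540 °C

T = 341.5 °C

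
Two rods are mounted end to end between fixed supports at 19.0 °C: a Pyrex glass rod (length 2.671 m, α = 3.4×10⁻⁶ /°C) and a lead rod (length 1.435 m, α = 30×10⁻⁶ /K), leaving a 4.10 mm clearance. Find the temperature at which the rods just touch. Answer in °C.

T = 97.6 °C

Gap closes when ΔL₁ + ΔL₂ = 4.10 mm = 4.10×10⁻³ m
(α₁L₁ + α₂L₂)ΔT = g
α₁L₁ + α₂L₂ = 3.4×10⁻⁶×2.671 + 30×10⁻⁶×1.435 = 5.21314×10⁻⁵ m/K
ΔT = 4.10×10⁻³ / 5.21314×10⁻⁵ = 78.647 K
T = 19.0 + 78.647 = 97.647 °C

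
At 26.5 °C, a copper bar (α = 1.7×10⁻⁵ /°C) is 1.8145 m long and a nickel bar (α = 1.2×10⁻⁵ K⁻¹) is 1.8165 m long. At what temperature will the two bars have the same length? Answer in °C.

T = 247.5 °C

Equal length when α₁L₁ΔT − α₂L₂ΔT = L₂ − L₁ = 2.00×10⁻³ m
α₁L₁ = 3.08465×10⁻⁵, α₂L₂ = 2.1798×10⁻⁵ → Δ(αL) = 9.0485×10⁻⁶ m/K
ΔT = 2.00×10⁻³ / 9.0485×10⁻⁶ = 221.031 K, so T = 26.5 + 221.031 = 247.531 °C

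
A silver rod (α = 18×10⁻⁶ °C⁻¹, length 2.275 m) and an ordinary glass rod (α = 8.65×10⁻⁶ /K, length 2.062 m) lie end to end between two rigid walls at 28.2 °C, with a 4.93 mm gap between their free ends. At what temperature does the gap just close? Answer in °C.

T = 112 °C

α₁L₁ = 4.095×10⁻⁵ m/K, α₂L₂ = 1.78363×10⁻⁵ m/K → total 5.87863×10⁻⁵ m/K
ΔT = g/(α₁L₁+α₂L₂) = 4.93×10⁻³ / 5.87863×10⁻⁵ = 83.86 K
T = 28.2 + 83.86 = 112.06 °C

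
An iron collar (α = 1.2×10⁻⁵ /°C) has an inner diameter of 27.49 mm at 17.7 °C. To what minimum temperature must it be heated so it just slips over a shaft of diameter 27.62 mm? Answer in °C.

T = 412 °C

Required Δd = 27.62 − 27.49 = 0.13 mm
Δd = αd₀ΔT ⇒ ΔT = Δd/(αd₀) = 0.13 / (1.2×10⁻⁵ × 27.49) = 394.08 K
T_min = 17.7 + 394.08 = 411.78 °C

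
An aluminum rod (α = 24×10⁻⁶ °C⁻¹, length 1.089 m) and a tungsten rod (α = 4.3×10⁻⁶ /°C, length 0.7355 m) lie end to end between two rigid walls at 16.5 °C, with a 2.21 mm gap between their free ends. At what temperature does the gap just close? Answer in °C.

α₁L₁ = 2.6136×10⁻⁵ m/K, α₂L₂ = 3.16265×10⁻⁶ m/K → total 2.929865×10⁻⁵ m/K
ΔT = g/(α₁L₁+α₂L₂) = 2.21×10⁻³ / 2.929865×10⁻⁵ = 75.430 K
T = 16.5 + 75.430 = 91.930 °C

T = 91.9 °C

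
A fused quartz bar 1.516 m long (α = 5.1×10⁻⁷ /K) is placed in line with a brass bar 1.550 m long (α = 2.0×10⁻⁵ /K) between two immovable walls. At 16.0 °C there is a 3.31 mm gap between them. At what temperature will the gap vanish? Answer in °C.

α₁L₁ = 7.7316×10⁻⁷ m/K, α₂L₂ = 3.100×10⁻⁵ m/K → total 3.177316×10⁻⁵ m/K
ΔT = g/(α₁L₁+α₂L₂) = 3.31×10⁻³ / 3.177316×10⁻⁵ = 104.18 K
T = 16.0 + 104.18 = 120.18 °C

T = 120 °C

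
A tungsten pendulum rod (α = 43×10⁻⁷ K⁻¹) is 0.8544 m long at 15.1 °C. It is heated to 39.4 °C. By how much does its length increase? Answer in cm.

ΔL = 0.00893 cm

|ΔT| = |39.4 − 15.1| = 24.3 K
ΔL = αL₀ΔT = (43×10⁻⁷)(0.8544)(24.3) = 8.93×10⁻⁵ m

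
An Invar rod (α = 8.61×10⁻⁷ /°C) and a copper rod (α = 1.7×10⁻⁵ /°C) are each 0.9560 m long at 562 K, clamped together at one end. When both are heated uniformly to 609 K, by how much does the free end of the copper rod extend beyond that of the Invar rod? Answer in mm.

0.725 mm

ΔT = 47 K
Invar: ΔL = 8.61×10⁻⁷ × 0.9560 m × 47 = 3.8686×10⁻⁵ m = 0.038686 mm
copper: ΔL = 1.7×10⁻⁵ × 0.9560 m × 47 = 7.6384×10⁻⁴ m = 0.76384 mm
difference = 0.76384 − 0.038686 = 0.725154 mm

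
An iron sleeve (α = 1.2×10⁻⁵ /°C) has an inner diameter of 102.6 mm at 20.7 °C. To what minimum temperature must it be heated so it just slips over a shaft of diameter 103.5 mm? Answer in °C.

T = 752 °C

Required Δd = 103.5 − 102.6 = 0.9 mm
Δd = αd₀ΔT ⇒ ΔT = Δd/(αd₀) = 0.9 / (1.2×10⁻⁵ × 102.6) = 730.99 K
T_min = 20.7 + 730.99 = 751.69 °C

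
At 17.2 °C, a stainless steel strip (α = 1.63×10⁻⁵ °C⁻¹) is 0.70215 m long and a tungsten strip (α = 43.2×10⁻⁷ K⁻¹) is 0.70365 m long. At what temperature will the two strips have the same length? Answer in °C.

T = 195.7 °C

L₁(1 + α₁ΔT) = L₂(1 + α₂ΔT) ⇒ ΔT = (L₂ − L₁)/(α₁L₁ − α₂L₂)
L₂ − L₁ = 0.70365 − 0.70215 = 1.50×10⁻³ m
α₁L₁ − α₂L₂ = 1.63×10⁻⁵×0.70215 − 43.2×10⁻⁷×0.70365 = 8.405277×10⁻⁶ m/K
ΔT = 1.50×10⁻³ / 8.405277×10⁻⁶ = 178.459 K
T = 17.2 + 178.459 = 195.659 °C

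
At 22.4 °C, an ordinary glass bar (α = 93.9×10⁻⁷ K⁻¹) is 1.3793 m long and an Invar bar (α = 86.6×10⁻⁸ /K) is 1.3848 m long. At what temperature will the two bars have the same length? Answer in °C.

L₁(1 + α₁ΔT) = L₂(1 + α₂ΔT) ⇒ ΔT = (L₂ − L₁)/(α₁L₁ − α₂L₂)
L₂ − L₁ = 1.3848 − 1.3793 = 5.50×10⁻³ m
α₁L₁ − α₂L₂ = 93.9×10⁻⁷×1.3793 − 86.6×10⁻⁸×1.3848 = 1.17523902×10⁻⁵ m/K
ΔT = 5.50×10⁻³ / 1.17523902×10⁻⁵ = 467.990 K
T = 22.4 + 467.990 = 490.390 °C

T = 490.4 °C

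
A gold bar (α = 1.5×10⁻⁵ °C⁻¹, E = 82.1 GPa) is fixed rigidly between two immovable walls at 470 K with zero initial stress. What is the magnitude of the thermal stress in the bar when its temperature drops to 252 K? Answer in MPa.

Fully constrained: the free strain ε = αΔT is blocked, so σ = Eε = EαΔT.
|ΔT| = 218 K
σ = 82.1×10⁹ × 1.5×10⁻⁵ × 218 = 2.68×10⁸ Pa

σ = 268 MPa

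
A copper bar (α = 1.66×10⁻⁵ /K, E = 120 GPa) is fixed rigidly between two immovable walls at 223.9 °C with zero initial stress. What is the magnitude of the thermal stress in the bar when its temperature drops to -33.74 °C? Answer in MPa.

σ = 513 MPa

Fully constrained: the free strain ε = αΔT is blocked, so σ = Eε = EαΔT.
|ΔT| = 257.64 K
σ = 120×10⁹ × 1.66×10⁻⁵ × 257.64 = 5.13×10⁸ Pa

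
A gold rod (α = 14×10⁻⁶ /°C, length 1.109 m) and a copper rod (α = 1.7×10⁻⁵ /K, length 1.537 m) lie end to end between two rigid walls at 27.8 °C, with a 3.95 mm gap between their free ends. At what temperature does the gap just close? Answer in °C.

T = 123 °C

Gap closes when ΔL₁ + ΔL₂ = 3.95 mm = 3.95×10⁻³ m
(α₁L₁ + α₂L₂)ΔT = g
α₁L₁ + α₂L₂ = 14×10⁻⁶×1.109 + 1.7×10⁻⁵×1.537 = 4.1655×10⁻⁵ m/K
ΔT = 3.95×10⁻³ / 4.1655×10⁻⁵ = 94.83 K
T = 27.8 + 94.83 = 122.63 °C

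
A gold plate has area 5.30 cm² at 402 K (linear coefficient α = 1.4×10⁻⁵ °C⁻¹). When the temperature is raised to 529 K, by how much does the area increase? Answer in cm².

ΔA = 0.0188 cm²

Area coefficient ≈ 2α; |ΔT| = 127 K
ΔA = 2αA₀ΔT = 2(1.4×10⁻⁵)(5.30)(127) = 0.0188 cm²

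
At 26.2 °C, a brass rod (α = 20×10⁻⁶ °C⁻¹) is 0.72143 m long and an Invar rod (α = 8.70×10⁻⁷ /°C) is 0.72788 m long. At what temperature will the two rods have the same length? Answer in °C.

L₁(1 + α₁ΔT) = L₂(1 + α₂ΔT) ⇒ ΔT = (L₂ − L₁)/(α₁L₁ − α₂L₂)
L₂ − L₁ = 0.72788 − 0.72143 = 6.45×10⁻³ m
α₁L₁ − α₂L₂ = 20×10⁻⁶×0.72143 − 8.70×10⁻⁷×0.72788 = 1.37953444×10⁻⁵ m/K
ΔT = 6.45×10⁻³ / 1.37953444×10⁻⁵ = 467.549 K
T = 26.2 + 467.549 = 493.749 °C

T = 493.7 °C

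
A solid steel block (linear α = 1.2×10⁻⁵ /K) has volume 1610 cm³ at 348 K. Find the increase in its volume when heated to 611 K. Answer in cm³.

ΔV = 15.2 cm³

Isotropic solid: β ≈ 3α = 3.6×10⁻⁵ /K; ΔT = 263 K
ΔV = 3αV₀ΔT = 3(1.2×10⁻⁵)(1610)(263) = 15.2 cm³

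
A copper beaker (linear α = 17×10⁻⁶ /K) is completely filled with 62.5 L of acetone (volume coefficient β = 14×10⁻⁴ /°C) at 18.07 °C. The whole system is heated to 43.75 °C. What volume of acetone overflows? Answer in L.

The beaker also expands: β_container ≈ 3α = 5.1×10⁻⁵ /K
Net overflow = V₀(β_liq − 3α_cont)ΔT
β − 3α = 1.40×10⁻³ − 5.1×10⁻⁵ = 1.349×10⁻³ /K; ΔT = 25.68 K
ΔV = 62.5 × 1.349×10⁻³ × 25.68 = 2.17 L

2.17 L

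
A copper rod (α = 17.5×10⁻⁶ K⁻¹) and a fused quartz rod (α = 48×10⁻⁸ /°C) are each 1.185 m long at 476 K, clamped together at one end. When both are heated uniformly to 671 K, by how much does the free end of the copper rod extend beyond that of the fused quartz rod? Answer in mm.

ΔT = 195 K
copper: ΔL = 17.5×10⁻⁶ × 1.185 m × 195 = 4.0438×10⁻³ m = 4.0438 mm
fused quartz: ΔL = 48×10⁻⁸ × 1.185 m × 195 = 1.1092×10⁻⁴ m = 0.11092 mm
difference = 4.0438 − 0.11092 = 3.93288 mm

3.93 mm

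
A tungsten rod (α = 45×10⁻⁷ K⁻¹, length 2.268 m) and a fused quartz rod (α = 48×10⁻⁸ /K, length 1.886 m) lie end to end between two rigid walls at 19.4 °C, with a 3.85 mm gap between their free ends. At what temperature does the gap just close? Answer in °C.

α₁L₁ = 1.0206×10⁻⁵ m/K, α₂L₂ = 9.0528×10⁻⁷ m/K → total 1.111128×10⁻⁵ m/K
ΔT = g/(α₁L₁+α₂L₂) = 3.85×10⁻³ / 1.111128×10⁻⁵ = 346.49 K
T = 19.4 + 346.49 = 365.89 °C

T = 366 °C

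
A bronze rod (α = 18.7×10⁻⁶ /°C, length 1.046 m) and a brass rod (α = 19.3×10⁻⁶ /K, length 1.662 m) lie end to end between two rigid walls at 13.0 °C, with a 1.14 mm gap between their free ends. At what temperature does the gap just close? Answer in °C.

α₁L₁ = 1.95602×10⁻⁵ m/K, α₂L₂ = 3.20766×10⁻⁵ m/K → total 5.16368×10⁻⁵ m/K
ΔT = g/(α₁L₁+α₂L₂) = 1.14×10⁻³ / 5.16368×10⁻⁵ = 22.077 K
T = 13.0 + 22.077 = 35.077 °C

T = 35.1 °C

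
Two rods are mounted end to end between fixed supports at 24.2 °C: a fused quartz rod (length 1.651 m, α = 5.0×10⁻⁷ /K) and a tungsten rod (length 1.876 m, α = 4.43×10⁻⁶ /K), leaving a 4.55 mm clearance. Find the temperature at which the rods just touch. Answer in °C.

T = 522 °C

Gap closes when ΔL₁ + ΔL₂ = 4.55 mm = 4.55×10⁻³ m
(α₁L₁ + α₂L₂)ΔT = g
α₁L₁ + α₂L₂ = 5.0×10⁻⁷×1.651 + 4.43×10⁻⁶×1.876 = 9.13618×10⁻⁶ m/K
ΔT = 4.55×10⁻³ / 9.13618×10⁻⁶ = 498.02 K
T = 24.2 + 498.02 = 522.22 °C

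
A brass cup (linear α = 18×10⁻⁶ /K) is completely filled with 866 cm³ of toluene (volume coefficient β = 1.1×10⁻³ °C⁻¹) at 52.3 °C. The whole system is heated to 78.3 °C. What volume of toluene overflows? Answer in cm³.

The cup also expands: β_container ≈ 3α = 5.4×10⁻⁵ /K
Net overflow = V₀(β_liq − 3α_cont)ΔT
β − 3α = 1.10×10⁻³ − 5.4×10⁻⁵ = 1.046×10⁻³ /K; ΔT = 26.0 K
ΔV = 866 × 1.046×10⁻³ × 26.0 = 23.6 cm³

23.6 cm³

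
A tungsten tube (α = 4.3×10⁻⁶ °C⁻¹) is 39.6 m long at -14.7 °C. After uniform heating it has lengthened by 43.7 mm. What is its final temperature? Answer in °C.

ΔL = αL₀ΔT ⇒ ΔT = ΔL / (αL₀)
ΔT = 43.7×10⁻³ m / (4.3×10⁻⁶ × 39.6 m) = 256.64 K
T = -14.7 + 256.64 = 241.94 °C

T = 242 °C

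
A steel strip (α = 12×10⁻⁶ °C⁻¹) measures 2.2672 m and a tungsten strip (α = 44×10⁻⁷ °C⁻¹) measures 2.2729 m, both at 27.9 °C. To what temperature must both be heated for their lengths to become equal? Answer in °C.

Equal length when α₁L₁ΔT − α₂L₂ΔT = L₂ − L₁ = 5.70×10⁻³ m
α₁L₁ = 2.72064×10⁻⁵, α₂L₂ = 1.000076×10⁻⁵ → Δ(αL) = 1.720564×10⁻⁵ m/K
ΔT = 5.70×10⁻³ / 1.720564×10⁻⁵ = 331.287 K, so T = 27.9 + 331.287 = 359.187 °C

T = 359.2 °C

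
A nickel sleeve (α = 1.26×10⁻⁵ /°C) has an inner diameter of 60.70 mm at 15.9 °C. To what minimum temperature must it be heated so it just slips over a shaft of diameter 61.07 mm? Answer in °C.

T = 500 °C

Required Δd = 61.07 − 60.70 = 0.37 mm
Δd = αd₀ΔT ⇒ ΔT = Δd/(αd₀) = 0.37 / (1.26×10⁻⁵ × 60.70) = 483.77 K
T_min = 15.9 + 483.77 = 499.67 °C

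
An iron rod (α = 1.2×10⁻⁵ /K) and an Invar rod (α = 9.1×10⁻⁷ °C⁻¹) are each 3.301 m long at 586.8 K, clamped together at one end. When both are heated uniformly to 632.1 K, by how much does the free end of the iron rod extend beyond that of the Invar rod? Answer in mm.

ΔT = 45.3 K
iron: ΔL = 1.2×10⁻⁵ × 3.301 m × 45.3 = 1.7944×10⁻³ m = 1.7944 mm
Invar: ΔL = 9.1×10⁻⁷ × 3.301 m × 45.3 = 1.3608×10⁻⁴ m = 0.13608 mm
difference = 1.7944 − 0.13608 = 1.65832 mm

1.66 mm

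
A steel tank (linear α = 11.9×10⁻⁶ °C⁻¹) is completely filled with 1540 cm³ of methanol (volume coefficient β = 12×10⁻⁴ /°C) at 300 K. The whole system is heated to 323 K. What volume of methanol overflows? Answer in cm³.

The tank also expands: β_container ≈ 3α = 3.57×10⁻⁵ /K
Net overflow = V₀(β_liq − 3α_cont)ΔT
β − 3α = 1.20×10⁻³ − 3.57×10⁻⁵ = 1.1643×10⁻³ /K; ΔT = 23 K
ΔV = 1540 × 1.1643×10⁻³ × 23 = 41.2 cm³

41.2 cm³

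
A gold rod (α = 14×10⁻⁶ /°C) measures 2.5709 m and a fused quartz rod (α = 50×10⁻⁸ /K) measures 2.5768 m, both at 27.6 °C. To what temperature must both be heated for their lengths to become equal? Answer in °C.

L₁(1 + α₁ΔT) = L₂(1 + α₂ΔT) ⇒ ΔT = (L₂ − L₁)/(α₁L₁ − α₂L₂)
L₂ − L₁ = 2.5768 − 2.5709 = 5.90×10⁻³ m
α₁L₁ − α₂L₂ = 14×10⁻⁶×2.5709 − 50×10⁻⁸×2.5768 = 3.47042×10⁻⁵ m/K
ΔT = 5.90×10⁻³ / 3.47042×10⁻⁵ = 170.008 K
T = 27.6 + 170.008 = 197.608 °C

T = 197.6 °C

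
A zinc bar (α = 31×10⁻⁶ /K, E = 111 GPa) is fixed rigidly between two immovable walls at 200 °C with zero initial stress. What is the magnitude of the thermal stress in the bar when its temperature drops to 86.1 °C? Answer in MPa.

Fully constrained: the free strain ε = αΔT is blocked, so σ = Eε = EαΔT.
|ΔT| = 113.9 K
σ = 111×10⁹ × 31×10⁻⁶ × 113.9 = 3.92×10⁸ Pa

σ = 392 MPa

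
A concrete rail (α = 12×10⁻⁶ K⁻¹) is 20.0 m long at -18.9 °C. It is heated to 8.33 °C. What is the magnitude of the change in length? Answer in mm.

|ΔT| = |8.33 − (-18.9)| = 27.23 K
ΔL = αL₀ΔT = (12×10⁻⁶)(20.0)(27.23) = 6.54×10⁻³ m

ΔL = 6.54 mm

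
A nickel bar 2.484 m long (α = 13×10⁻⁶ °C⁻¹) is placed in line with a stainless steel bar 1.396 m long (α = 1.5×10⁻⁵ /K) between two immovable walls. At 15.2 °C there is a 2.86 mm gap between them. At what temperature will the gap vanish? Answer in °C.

T = 68.9 °C

α₁L₁ = 3.2292×10⁻⁵ m/K, α₂L₂ = 2.094×10⁻⁵ m/K → total 5.3232×10⁻⁵ m/K
ΔT = g/(α₁L₁+α₂L₂) = 2.86×10⁻³ / 5.3232×10⁻⁵ = 53.727 K
T = 15.2 + 53.727 = 68.927 °C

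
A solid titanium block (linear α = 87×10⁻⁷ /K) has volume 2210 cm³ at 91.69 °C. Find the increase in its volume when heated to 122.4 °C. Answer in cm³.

Isotropic solid: β ≈ 3α = 2.6×10⁻⁵ /K; ΔT = 30.71 K
ΔV = 3αV₀ΔT = 3(87×10⁻⁷)(2210)(30.71) = 1.77 cm³

ΔV = 1.77 cm³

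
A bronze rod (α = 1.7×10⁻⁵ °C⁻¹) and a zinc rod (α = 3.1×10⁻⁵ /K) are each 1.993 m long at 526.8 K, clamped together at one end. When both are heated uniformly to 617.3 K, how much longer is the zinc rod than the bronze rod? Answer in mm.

ΔT = 90.5 K
bronze: ΔL = 1.7×10⁻⁵ × 1.993 m × 90.5 = 3.0662×10⁻³ m = 3.0662 mm
zinc: ΔL = 3.1×10⁻⁵ × 1.993 m × 90.5 = 5.5914×10⁻³ m = 5.5914 mm
difference = 5.5914 − 3.0662 = 2.5252 mm

2.53 mm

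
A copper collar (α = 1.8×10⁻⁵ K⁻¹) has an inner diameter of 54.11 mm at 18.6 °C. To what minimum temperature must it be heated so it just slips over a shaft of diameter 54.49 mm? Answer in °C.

T = 409 °C

Required Δd = 54.49 − 54.11 = 0.38 mm
Δd = αd₀ΔT ⇒ ΔT = Δd/(αd₀) = 0.38 / (1.8×10⁻⁵ × 54.11) = 390.15 K
T_min = 18.6 + 390.15 = 408.75 °C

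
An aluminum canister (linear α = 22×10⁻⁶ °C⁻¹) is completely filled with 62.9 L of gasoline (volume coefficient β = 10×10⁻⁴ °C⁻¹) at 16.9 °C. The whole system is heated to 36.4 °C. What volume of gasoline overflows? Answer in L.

The canister also expands: β_container ≈ 3α = 6.6×10⁻⁵ /K
Net overflow = V₀(β_liq − 3α_cont)ΔT
β − 3α = 1.00×10⁻³ − 6.6×10⁻⁵ = 9.34×10⁻⁴ /K; ΔT = 19.5 K
ΔV = 62.9 × 9.34×10⁻⁴ × 19.5 = 1.15 L

1.15 L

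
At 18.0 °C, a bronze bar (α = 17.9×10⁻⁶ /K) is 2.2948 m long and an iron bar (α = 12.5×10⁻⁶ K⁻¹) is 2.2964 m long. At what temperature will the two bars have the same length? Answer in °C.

T = 147.3 °C

L₁(1 + α₁ΔT) = L₂(1 + α₂ΔT) ⇒ ΔT = (L₂ − L₁)/(α₁L₁ − α₂L₂)
L₂ − L₁ = 2.2964 − 2.2948 = 1.60×10⁻³ m
α₁L₁ − α₂L₂ = 17.9×10⁻⁶×2.2948 − 12.5×10⁻⁶×2.2964 = 1.237192×10⁻⁵ m/K
ΔT = 1.60×10⁻³ / 1.237192×10⁻⁵ = 129.325 K
T = 18.0 + 129.325 = 147.325 °C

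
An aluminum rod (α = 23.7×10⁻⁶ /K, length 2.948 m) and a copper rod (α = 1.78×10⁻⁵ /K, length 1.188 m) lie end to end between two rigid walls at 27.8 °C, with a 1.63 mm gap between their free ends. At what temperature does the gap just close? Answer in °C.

T = 45.7 °C

Gap closes when ΔL₁ + ΔL₂ = 1.63 mm = 1.63×10⁻³ m
(α₁L₁ + α₂L₂)ΔT = g
α₁L₁ + α₂L₂ = 23.7×10⁻⁶×2.948 + 1.78×10⁻⁵×1.188 = 9.1014×10⁻⁵ m/K
ΔT = 1.63×10⁻³ / 9.1014×10⁻⁵ = 17.909 K
T = 27.8 + 17.909 = 45.709 °C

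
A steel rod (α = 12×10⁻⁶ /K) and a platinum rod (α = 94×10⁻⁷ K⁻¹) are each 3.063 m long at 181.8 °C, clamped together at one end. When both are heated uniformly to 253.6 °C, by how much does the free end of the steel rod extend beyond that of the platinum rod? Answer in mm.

0.572 mm

ΔT = 71.8 K
steel: ΔL = 12×10⁻⁶ × 3.063 m × 71.8 = 2.6391×10⁻³ m = 2.6391 mm
platinum: ΔL = 94×10⁻⁷ × 3.063 m × 71.8 = 2.0673×10⁻³ m = 2.0673 mm
difference = 2.6391 − 2.0673 = 0.5718 mm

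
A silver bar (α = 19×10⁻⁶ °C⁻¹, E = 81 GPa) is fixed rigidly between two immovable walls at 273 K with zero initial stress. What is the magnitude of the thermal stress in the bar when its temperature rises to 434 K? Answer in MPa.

Fully constrained: the free strain ε = αΔT is blocked, so σ = Eε = EαΔT.
|ΔT| = 161 K
σ = 81.0×10⁹ × 19×10⁻⁶ × 161 = 2.48×10⁸ Pa

σ = 248 MPa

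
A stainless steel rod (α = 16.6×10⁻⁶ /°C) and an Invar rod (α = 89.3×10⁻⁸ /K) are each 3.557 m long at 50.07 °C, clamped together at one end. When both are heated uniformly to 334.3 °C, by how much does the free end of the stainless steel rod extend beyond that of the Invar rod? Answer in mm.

15.9 mm

ΔT = 284.23 K
stainless steel: ΔL = 16.6×10⁻⁶ × 3.557 m × 284.23 = 1.6783×10⁻² m = 16.783 mm
Invar: ΔL = 89.3×10⁻⁸ × 3.557 m × 284.23 = 9.0283×10⁻⁴ m = 0.90283 mm
difference = 16.783 − 0.90283 = 15.88017 mm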